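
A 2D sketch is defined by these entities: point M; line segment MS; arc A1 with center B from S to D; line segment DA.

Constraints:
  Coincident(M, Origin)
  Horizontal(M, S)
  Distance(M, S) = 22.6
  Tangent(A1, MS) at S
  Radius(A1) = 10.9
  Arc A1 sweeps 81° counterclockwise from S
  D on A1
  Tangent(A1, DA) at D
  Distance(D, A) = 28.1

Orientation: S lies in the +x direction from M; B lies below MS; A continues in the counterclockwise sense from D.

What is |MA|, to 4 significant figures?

37.69

M is at the origin; M and S share the same y with |MS| = 22.6 and S on the +x side, so S = (22.60, 0.000). A1 meets MS tangentially, so BS is at right angles to MS, so B = S + (0, -10.9) = (22.60, -10.90). On A1, S sits at bearing 90° from B; an 81° counterclockwise sweep puts D at bearing 171°, so D = B + 10.9·(cos 171°, sin 171°) = (11.83, -9.195). A1 meets DA tangentially, so BD is at right angles to DA, so DA runs along (−sin 171°, cos 171°); with |DA| = 28.1, A = (7.438, -36.95). Then |MA| = |A − M| = 37.69.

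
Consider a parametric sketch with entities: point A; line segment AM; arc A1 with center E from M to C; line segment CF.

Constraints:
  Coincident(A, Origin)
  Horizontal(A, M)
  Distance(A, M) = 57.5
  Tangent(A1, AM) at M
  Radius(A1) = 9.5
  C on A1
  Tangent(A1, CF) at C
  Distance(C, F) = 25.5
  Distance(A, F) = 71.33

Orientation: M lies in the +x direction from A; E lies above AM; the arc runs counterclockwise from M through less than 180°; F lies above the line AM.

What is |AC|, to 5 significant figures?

67.768

Checks: A = (0.00, 0.00) ✓; |EC| = 9.500 ✓; ∠(EC, CF) = 90.00° ✓; |CF| = 25.50 ✓; |AF| = 71.33 ✓.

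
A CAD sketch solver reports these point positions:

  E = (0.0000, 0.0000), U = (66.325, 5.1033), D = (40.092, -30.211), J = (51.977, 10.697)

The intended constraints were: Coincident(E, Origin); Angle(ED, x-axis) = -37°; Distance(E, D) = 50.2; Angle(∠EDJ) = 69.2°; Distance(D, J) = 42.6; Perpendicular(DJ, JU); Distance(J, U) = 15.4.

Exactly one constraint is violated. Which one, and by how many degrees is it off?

Perpendicular(DJ, JU) — off by 5.10°.

E = (0.00, 0.00) ✓; ED at -37.00° ✓; |ED| = 50.20 ✓; ∠EDJ = 69.20° ✓; |DJ| = 42.60 ✓; ∠(DJ, JU) = 95.10° ✗; |JU| = 15.40 ✓.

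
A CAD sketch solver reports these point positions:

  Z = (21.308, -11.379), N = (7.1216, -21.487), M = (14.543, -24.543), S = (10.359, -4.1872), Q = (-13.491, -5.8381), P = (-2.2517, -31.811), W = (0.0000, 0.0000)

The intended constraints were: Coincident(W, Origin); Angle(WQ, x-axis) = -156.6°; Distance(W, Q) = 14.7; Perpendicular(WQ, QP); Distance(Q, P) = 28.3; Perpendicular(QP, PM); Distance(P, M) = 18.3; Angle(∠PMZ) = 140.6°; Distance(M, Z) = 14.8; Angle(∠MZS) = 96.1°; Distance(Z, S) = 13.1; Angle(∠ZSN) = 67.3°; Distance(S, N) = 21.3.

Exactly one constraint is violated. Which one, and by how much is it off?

Distance(S, N) = 21.3 — off by 3.70.

W = (0.00, 0.00) ✓; WQ at -156.6° ✓; |WQ| = 14.70 ✓; ∠(WQ, QP) = 90.00° ✓; |QP| = 28.30 ✓; ∠(QP, PM) = 90.00° ✓; |PM| = 18.30 ✓; ∠PMZ = 140.6° ✓; |MZ| = 14.80 ✓; ∠MZS = 96.10° ✓; |ZS| = 13.10 ✓; ∠ZSN = 67.30° ✓; |SN| = 17.60 ✗.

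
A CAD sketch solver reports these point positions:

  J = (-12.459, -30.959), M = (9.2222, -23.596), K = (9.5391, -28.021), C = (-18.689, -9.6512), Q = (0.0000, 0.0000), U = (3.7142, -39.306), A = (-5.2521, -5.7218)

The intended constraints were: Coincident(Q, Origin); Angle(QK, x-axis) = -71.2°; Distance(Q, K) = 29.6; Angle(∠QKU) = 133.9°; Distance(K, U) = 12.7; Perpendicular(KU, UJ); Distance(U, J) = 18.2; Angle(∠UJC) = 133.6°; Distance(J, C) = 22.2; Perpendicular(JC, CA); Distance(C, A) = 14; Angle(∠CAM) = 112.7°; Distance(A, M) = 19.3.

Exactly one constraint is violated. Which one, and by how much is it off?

Distance(A, M) = 19.3 — off by 3.70.

Q = (0.00, 0.00) ✓; QK at -71.20° ✓; |QK| = 29.60 ✓; ∠QKU = 133.9° ✓; |KU| = 12.70 ✓; ∠(KU, UJ) = 90.00° ✓; |UJ| = 18.20 ✓; ∠UJC = 133.6° ✓; |JC| = 22.20 ✓; ∠(JC, CA) = 90.00° ✓; |CA| = 14.00 ✓; ∠CAM = 112.7° ✓; |AM| = 23.00 ✗.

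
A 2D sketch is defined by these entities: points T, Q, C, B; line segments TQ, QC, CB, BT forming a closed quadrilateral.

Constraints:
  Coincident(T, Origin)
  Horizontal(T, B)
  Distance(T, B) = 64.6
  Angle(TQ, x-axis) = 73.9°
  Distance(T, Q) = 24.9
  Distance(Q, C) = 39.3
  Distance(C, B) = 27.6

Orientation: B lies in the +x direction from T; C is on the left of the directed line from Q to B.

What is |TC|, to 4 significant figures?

50.38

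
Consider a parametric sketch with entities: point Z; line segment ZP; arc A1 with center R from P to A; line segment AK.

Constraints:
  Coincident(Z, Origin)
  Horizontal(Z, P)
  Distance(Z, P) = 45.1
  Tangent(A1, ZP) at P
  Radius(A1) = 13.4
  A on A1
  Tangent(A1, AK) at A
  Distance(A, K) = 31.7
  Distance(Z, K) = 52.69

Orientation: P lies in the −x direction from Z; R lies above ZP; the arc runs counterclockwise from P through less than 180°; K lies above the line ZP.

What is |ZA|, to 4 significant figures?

34.05

Checks: ∠(RP, PZ) = 90.00° ✓; |RP| = 13.40 ✓; |RA| = 13.40 ✓; ∠(RA, AK) = 90.00° ✓; |AK| = 31.70 ✓; |ZK| = 52.69 ✓.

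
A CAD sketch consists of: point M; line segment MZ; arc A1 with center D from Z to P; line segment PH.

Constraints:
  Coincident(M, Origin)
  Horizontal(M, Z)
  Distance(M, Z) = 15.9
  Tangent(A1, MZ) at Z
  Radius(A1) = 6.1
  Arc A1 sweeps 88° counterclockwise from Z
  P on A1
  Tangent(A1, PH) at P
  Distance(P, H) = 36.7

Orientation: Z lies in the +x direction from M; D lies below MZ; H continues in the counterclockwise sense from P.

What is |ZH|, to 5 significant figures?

43.199

On A1, Z sits at bearing 90° from D; an 88° counterclockwise sweep puts P at bearing 178°, so P = D + 6.1·(cos 178°, sin 178°) = (9.8037, -5.8871). A1 meets PH tangentially, so DP is at right angles to PH, so PH runs along (−sin 178°, cos 178°); with |PH| = 36.7, H = (8.5229, -42.565). Then |ZH| = |H − Z| = 43.199.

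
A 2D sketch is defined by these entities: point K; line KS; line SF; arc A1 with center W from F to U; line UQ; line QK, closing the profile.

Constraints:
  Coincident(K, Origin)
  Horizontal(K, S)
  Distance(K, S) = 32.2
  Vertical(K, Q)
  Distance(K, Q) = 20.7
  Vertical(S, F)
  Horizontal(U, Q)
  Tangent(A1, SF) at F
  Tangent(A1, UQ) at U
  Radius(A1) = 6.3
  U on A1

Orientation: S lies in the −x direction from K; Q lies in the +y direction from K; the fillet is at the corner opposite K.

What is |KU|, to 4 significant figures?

33.16

K is at the origin; K and S share the same y with |KS| = 32.2 and S on the −x side, so S = (-32.20, 0.000). K and Q share the same x with |KQ| = 20.7 and Q on the +y side, so Q = (0.000, 20.70). The virtual corner opposite K is at (-32.20, 20.70). The tangent condition forces WF to be normal to SF and since A1 is tangent to UQ there, WU ⟂ UQ, with radius 6.3, so the center W sits 6.3 in from both sides at W = (-25.90, 14.40). That places the tangent points at F = (-32.20, 14.40) on SF and U = (-25.90, 20.70) on UQ. Then |KU| = |U − K| = 33.16.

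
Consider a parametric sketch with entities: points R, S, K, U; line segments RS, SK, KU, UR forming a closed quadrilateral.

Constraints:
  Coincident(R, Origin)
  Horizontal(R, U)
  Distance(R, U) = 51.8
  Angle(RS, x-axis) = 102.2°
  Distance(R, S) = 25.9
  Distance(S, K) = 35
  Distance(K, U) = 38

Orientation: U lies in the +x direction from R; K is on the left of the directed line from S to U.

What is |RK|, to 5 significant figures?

42.186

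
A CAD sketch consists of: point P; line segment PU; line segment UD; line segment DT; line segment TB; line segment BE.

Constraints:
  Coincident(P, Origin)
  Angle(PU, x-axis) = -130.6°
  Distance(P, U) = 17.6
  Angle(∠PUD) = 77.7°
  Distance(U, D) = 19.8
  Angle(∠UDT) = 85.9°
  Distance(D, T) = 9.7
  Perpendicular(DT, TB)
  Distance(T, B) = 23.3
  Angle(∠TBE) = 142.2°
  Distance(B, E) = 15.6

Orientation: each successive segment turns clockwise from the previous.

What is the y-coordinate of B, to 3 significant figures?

-11.8

P is at the origin; PU runs at -130.6° with length 17.6, so U = (-11.5, -13.4). ∠PUD = 77.7° gives UD at 127° from the x-axis; with |UD| = 19.8, D = (-23.4, 2.43). ∠UDT = 85.9° gives DT at 33.0° from the x-axis; with |DT| = 9.7, T = (-15.3, 7.71). The perpendicularity gives TB at right angles to DT, so TB runs at -57.0°; with |TB| = 23.3, B = (-2.57, -11.8). So B.y = -11.8.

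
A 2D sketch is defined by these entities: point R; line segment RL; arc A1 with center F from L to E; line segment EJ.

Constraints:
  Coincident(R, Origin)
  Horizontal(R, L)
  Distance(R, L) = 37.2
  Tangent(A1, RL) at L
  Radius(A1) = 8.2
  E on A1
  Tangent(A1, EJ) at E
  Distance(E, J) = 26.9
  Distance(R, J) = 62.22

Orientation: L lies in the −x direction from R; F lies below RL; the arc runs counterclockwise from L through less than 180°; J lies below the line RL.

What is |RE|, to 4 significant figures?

45.22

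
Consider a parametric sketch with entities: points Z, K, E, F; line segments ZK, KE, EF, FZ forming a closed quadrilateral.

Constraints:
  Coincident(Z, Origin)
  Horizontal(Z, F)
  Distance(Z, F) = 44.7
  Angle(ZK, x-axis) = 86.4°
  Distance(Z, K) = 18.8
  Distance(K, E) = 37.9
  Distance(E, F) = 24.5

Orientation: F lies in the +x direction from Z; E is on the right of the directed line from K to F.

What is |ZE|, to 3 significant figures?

26.2

Z is at the origin; ZF is horizontal with |ZF| = 44.7 and F in +x, so F = (44.7, 0). ZK runs at 86.4° with |ZK| = 18.8, so K = (1.18, 18.8). E is determined by |KE| = 37.9 and |EF| = 24.5 together: it lies at the intersection of circle(K, 37.9) and circle(F, 24.5). With |KF| = 47.4, the foot of the radical line on KF is 32.5 from K and the perpendicular offset is √(37.9² − 32.5²) = 19.5. Taking the right-of-KF solution: E = (23.3, -12.0).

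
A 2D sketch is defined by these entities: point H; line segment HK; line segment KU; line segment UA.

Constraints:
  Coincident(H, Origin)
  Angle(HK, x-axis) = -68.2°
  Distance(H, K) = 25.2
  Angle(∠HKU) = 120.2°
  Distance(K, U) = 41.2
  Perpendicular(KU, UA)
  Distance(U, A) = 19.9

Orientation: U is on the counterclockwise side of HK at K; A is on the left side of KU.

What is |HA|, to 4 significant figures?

53.91

H is at the origin; HK runs at -68.2° with length 25.2, so K = 25.2·(cos -68.2°, sin -68.2°) = (9.358, -23.40). ∠HKU = 120.2°, so KU runs at -68.2° + (180° − 120.2°) = -8.400° from the x-axis; with |KU| = 41.2, U = K + 41.2·(cos -8.400°, sin -8.400°) = (50.12, -29.42). KU ⟂ UA; with |UA| = 19.9 on the left of KU, A = U + 19.9·(0.1461, 0.9893) = (53.02, -9.730). Then |HA| = |A − H| = 53.91.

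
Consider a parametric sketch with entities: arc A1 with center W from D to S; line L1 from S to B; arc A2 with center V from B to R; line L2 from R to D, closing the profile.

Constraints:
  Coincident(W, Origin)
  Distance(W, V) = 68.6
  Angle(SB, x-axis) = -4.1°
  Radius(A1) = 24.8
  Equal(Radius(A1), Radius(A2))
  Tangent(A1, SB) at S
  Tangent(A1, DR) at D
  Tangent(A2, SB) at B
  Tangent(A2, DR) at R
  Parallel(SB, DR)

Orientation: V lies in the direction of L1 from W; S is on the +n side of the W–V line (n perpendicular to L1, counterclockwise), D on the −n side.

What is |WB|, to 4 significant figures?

72.95

Tangency of A1 to both parallel lines with radius 24.8 puts S and D at W ± 24.8·n: S = (1.773, 24.74), D = (-1.773, -24.74). Equal radii place B and R the same way about V: B = V + 24.8·n = (70.20, 19.83), R = V − 24.8·n = (66.65, -29.64). Then |WB| = |B − W| = 72.95.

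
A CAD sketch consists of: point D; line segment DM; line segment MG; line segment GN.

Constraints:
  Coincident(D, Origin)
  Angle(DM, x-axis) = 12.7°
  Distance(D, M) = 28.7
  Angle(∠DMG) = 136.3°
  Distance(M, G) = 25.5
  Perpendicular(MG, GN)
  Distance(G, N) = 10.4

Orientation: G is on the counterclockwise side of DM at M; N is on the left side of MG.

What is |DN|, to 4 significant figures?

47.20

D is at the origin; DM runs at 12.7° with length 28.7, so M = 28.7·(cos 12.7°, sin 12.7°) = (28.00, 6.310). ∠DMG = 136.3°, so MG runs at 12.7° + (180° − 136.3°) = 56.40° from the x-axis; with |MG| = 25.5, G = M + 25.5·(cos 56.40°, sin 56.40°) = (42.11, 27.55). MG ⟂ GN; with |GN| = 10.4 on the left of MG, N = G + 10.4·(-0.8329, 0.5534) = (33.45, 33.30). Then |DN| = |N − D| = 47.20.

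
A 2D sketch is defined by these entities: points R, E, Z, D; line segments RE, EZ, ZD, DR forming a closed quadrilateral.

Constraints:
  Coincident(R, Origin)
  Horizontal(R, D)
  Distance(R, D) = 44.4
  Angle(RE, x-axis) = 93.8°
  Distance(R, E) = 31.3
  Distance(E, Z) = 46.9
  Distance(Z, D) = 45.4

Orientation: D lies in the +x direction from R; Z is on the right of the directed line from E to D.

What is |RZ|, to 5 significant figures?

15.611

Checks: |EZ| = 46.90 ✓; |ZD| = 45.40 ✓.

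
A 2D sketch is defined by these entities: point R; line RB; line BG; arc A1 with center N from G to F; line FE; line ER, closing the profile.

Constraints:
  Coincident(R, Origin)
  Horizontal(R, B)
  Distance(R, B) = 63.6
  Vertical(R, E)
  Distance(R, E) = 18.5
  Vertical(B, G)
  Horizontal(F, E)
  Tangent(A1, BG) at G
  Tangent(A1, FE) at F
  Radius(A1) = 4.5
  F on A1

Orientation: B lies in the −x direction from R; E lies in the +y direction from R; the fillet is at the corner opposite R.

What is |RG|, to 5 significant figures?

65.123

R is at the origin; RB is horizontal with |RB| = 63.6 and B on the −x side, so B = (-63.600, 0.0000). R and E share the same x with |RE| = 18.5 and E on the +y side, so E = (0.0000, 18.500). The virtual corner opposite R is at (-63.600, 18.500). The tangent condition forces NG to be normal to BG and A1 meets FE tangentially, so NF is at right angles to FE, with radius 4.5, so the center N sits 4.5 in from both sides at N = (-59.100, 14.000). That places the tangent points at G = (-63.600, 14.000) on BG and F = (-59.100, 18.500) on FE. Then |RG| = |G − R| = 65.123.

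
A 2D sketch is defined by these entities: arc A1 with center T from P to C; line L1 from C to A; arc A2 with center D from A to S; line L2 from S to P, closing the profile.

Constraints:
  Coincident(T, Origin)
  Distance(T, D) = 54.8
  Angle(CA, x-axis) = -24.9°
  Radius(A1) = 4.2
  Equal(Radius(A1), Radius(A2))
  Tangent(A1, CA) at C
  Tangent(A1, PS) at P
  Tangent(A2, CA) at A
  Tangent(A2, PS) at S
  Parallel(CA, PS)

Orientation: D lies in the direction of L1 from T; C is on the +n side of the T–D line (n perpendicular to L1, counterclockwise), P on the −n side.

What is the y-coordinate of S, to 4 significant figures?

-26.88

The slot axis is L1's direction at -24.9°, so u = (cos -24.9°, sin -24.9°) = (0.9070, -0.4210) and n = (−sin -24.9°, cos -24.9°) = (0.4210, 0.9070). T is at the origin and D lies 54.8 along u from T, so D = 54.8·u = (49.71, -23.07). Tangency of A1 to both parallel lines with radius 4.2 puts C and P at T ± 4.2·n: C = (1.768, 3.810), P = (-1.768, -3.810). Equal radii place A and S the same way about D: A = D + 4.2·n = (51.47, -19.26), S = D − 4.2·n = (47.94, -26.88). So S.y = -26.88.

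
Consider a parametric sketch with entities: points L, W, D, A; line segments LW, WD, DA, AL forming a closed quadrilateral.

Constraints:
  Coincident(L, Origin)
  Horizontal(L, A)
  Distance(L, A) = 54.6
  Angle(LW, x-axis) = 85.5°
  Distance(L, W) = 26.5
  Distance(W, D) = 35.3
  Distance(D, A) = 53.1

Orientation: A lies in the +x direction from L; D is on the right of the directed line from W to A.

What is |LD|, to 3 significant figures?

9.16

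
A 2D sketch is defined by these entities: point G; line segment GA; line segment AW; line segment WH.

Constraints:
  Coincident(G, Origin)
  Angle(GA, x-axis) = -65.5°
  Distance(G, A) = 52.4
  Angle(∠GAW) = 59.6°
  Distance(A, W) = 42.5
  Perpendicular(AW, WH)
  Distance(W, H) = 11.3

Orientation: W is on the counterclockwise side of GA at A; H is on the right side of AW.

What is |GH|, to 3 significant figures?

58.7

G is at the origin; GA runs at -65.5° with length 52.4, so A = 52.4·(cos -65.5°, sin -65.5°) = (21.7, -47.7). ∠GAW = 59.6°, so AW runs at -65.5° + (180° − 59.6°) = 54.9° from the x-axis; with |AW| = 42.5, W = A + 42.5·(cos 54.9°, sin 54.9°) = (46.2, -12.9). AW is perpendicular to WH; with |WH| = 11.3 on the right of AW, H = W + 11.3·(0.818, -0.575) = (55.4, -19.4). Then |GH| = |H − G| = 58.7.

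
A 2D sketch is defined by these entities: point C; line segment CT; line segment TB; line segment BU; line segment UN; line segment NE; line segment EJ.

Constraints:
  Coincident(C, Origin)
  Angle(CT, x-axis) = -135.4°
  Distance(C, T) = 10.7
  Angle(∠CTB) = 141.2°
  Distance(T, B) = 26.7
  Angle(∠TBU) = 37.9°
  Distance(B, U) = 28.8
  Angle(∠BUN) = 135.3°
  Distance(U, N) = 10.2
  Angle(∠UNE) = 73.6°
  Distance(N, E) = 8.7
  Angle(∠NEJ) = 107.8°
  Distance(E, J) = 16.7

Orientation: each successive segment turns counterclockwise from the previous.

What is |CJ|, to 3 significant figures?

22.5

∠UNE = 73.6° gives NE at -163° from the x-axis; with |NE| = 8.7, E = (1.13, -5.78). ∠NEJ = 107.8° gives EJ at -91.2° from the x-axis; with |EJ| = 16.7, J = (0.776, -22.5). Then |CJ| = |J − C| = 22.5.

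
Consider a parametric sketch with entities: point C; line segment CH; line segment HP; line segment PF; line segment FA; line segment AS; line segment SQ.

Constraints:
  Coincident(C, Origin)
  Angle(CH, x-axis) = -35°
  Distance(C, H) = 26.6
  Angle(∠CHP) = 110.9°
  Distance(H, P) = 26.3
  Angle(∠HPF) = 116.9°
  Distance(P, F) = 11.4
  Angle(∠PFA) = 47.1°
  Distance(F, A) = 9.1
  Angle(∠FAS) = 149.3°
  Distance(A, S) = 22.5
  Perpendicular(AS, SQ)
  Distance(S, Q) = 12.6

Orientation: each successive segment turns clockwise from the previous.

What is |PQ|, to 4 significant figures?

19.96

∠FAS = 149.3° gives AS at 29.20° from the x-axis; with |AS| = 22.5, S = (28.47, -24.44). AS is perpendicular to SQ, so SQ runs at -60.80°; with |SQ| = 12.6, Q = (34.62, -35.44). Then |PQ| = |Q − P| = 19.96.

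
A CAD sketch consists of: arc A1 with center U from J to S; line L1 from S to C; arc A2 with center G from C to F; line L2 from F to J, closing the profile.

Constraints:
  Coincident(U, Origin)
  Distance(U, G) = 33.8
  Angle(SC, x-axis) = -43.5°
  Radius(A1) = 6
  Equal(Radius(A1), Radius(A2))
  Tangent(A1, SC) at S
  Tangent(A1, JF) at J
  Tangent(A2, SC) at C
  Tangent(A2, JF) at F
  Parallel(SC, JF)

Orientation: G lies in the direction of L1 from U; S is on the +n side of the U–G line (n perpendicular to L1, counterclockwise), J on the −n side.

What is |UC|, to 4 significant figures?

34.33

The slot axis is L1's direction at -43.5°, so u = (cos -43.5°, sin -43.5°) = (0.7254, -0.6884) and n = (−sin -43.5°, cos -43.5°) = (0.6884, 0.7254). U is at the origin and G lies 33.8 along u from U, so G = 33.8·u = (24.52, -23.27). Tangency of A1 to both parallel lines with radius 6.0 puts S and J at U ± 6.0·n: S = (4.130, 4.352), J = (-4.130, -4.352). Equal radii place C and F the same way about G: C = G + 6.0·n = (28.65, -18.91), F = G − 6.0·n = (20.39, -27.62). Then |UC| = |C − U| = 34.33.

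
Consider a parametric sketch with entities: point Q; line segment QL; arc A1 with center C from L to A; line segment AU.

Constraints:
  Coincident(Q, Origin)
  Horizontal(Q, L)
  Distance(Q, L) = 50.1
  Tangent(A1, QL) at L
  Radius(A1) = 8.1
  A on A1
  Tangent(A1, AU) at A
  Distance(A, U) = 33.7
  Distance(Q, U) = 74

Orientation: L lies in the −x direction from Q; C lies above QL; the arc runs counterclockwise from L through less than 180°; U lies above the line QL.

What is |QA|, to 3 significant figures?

45.1

Q is at the origin; QL is horizontal with |QL| = 50.1 and L on the −x side, so L = (-50.1, 0.00). Tangency of A1 to QL means the radius CL is perpendicular to QL, so C = L + (0, 8.1) = (-50.1, 8.10). Since CA ⟂ AU (tangency), |CU| = √(8.1² + 33.7²) = 34.7 regardless of where A sits on A1. So U lies on both circle(Q, 74.0) and circle(C, 34.7); the above-QL intersection is U = (-61.8, 40.7). A is the foot of the tangent from U: A = (-43.3, 12.5).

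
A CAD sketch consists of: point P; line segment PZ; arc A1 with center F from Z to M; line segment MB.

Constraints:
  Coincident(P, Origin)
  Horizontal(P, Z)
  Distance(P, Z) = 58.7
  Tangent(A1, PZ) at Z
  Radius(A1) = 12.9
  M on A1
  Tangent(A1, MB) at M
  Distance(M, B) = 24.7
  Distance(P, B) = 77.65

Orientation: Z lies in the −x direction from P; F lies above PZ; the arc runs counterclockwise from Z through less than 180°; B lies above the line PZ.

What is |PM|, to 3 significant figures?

54.1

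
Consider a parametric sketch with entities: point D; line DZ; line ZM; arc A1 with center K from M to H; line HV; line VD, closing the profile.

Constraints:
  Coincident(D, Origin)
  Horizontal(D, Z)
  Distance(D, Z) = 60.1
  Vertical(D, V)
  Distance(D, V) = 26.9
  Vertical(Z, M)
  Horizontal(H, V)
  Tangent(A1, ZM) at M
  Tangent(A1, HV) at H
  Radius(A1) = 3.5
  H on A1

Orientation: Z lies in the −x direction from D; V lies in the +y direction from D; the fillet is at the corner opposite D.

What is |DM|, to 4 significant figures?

64.49

D is at the origin; D and Z share the same y with |DZ| = 60.1 and Z on the −x side, so Z = (-60.10, 0.000). DV is vertical with |DV| = 26.9 and V on the +y side, so V = (0.000, 26.90). The virtual corner opposite D is at (-60.10, 26.90). A1 meets ZM tangentially, so KM is at right angles to ZM and tangency of A1 to HV means the radius KH is perpendicular to HV, with radius 3.5, so the center K sits 3.5 in from both sides at K = (-56.60, 23.40). That places the tangent points at M = (-60.10, 23.40) on ZM and H = (-56.60, 26.90) on HV. Then |DM| = |M − D| = 64.49.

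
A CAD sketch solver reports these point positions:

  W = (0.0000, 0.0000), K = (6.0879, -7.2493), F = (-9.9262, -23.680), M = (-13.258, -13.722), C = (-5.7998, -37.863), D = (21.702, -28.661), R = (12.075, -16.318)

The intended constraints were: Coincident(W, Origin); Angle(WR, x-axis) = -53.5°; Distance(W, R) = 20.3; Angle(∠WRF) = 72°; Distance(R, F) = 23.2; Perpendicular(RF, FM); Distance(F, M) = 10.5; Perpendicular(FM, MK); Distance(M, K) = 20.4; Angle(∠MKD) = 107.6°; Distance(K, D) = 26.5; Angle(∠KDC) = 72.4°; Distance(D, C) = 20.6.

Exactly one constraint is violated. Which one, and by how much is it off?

Distance(D, C) = 20.6 — off by 8.40.

W = (0.00, 0.00) ✓; WR at -53.50° ✓; |WR| = 20.30 ✓; ∠WRF = 72.00° ✓; |RF| = 23.20 ✓; ∠(RF, FM) = 90.00° ✓; |FM| = 10.50 ✓; ∠(FM, MK) = 90.00° ✓; |MK| = 20.40 ✓; ∠MKD = 107.6° ✓; |KD| = 26.50 ✓; ∠KDC = 72.40° ✓; |DC| = 29.00 ✗.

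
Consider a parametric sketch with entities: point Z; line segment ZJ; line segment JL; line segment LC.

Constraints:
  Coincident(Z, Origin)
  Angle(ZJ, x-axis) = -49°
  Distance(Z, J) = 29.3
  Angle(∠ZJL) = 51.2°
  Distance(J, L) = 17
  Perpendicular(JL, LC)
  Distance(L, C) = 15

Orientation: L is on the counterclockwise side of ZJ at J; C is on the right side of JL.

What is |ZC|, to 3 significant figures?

37.9

Z is at the origin; ZJ runs at -49.0° with length 29.3, so J = 29.3·(cos -49.0°, sin -49.0°) = (19.2, -22.1). ∠ZJL = 51.2°, so JL runs at -49.0° + (180° − 51.2°) = 79.8° from the x-axis; with |JL| = 17.0, L = J + 17.0·(cos 79.8°, sin 79.8°) = (22.2, -5.38). JL ⟂ LC; with |LC| = 15.0 on the right of JL, C = L + 15.0·(0.984, -0.177) = (37.0, -8.04). Then |ZC| = |C − Z| = 37.9.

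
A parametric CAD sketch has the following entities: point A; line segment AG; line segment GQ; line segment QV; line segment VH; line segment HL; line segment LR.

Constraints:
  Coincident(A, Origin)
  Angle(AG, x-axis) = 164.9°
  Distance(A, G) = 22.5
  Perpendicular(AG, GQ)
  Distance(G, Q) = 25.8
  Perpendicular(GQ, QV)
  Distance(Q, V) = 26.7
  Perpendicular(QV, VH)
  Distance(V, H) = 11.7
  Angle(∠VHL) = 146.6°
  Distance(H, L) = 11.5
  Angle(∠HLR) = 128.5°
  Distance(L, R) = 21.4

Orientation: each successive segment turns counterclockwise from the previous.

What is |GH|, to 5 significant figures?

30.194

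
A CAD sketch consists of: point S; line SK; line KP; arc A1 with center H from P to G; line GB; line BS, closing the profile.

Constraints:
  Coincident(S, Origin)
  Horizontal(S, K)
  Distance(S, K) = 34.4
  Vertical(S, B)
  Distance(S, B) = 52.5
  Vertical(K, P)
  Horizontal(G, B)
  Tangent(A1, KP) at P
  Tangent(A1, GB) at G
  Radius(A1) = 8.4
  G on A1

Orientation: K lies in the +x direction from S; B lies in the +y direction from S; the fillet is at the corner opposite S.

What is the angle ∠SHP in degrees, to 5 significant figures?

120.52°

The virtual corner opposite S is at (34.400, 52.500). Since A1 is tangent to KP there, HP ⟂ KP and since A1 is tangent to GB there, HG ⟂ GB, with radius 8.4, so the center H sits 8.4 in from both sides at H = (26.000, 44.100). That places the tangent points at P = (34.400, 44.100) on KP and G = (26.000, 52.500) on GB. Then cos ∠SHP = HS·HP / (|HS||HP|), giving 120.52°.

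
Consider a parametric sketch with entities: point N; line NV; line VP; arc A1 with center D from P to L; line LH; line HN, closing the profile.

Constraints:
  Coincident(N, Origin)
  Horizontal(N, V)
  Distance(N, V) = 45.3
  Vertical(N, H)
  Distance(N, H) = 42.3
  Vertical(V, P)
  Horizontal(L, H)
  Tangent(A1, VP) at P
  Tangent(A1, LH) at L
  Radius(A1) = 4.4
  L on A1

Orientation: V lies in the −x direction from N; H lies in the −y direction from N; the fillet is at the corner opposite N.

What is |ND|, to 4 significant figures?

55.76

N and H share the same x with |NH| = 42.3 and H on the −y side, so H = (0.000, -42.30). The virtual corner opposite N is at (-45.30, -42.30). Tangency of A1 to VP means the radius DP is perpendicular to VP and tangency of A1 to LH means the radius DL is perpendicular to LH, with radius 4.4, so the center D sits 4.4 in from both sides at D = (-40.90, -37.90). Then |ND| = |D − N| = 55.76.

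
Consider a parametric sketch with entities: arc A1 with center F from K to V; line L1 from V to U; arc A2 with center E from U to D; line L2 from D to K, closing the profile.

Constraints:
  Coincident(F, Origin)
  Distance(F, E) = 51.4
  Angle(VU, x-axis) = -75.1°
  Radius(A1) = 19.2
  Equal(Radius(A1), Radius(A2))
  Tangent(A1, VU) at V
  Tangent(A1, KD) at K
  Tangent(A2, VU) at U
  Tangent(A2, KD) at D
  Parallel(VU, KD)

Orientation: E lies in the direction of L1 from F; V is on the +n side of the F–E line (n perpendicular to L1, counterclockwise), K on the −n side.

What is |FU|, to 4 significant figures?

54.87

The slot axis is L1's direction at -75.1°, so u = (cos -75.1°, sin -75.1°) = (0.2571, -0.9664) and n = (−sin -75.1°, cos -75.1°) = (0.9664, 0.2571). F is at the origin and E lies 51.4 along u from F, so E = 51.4·u = (13.22, -49.67). Tangency of A1 to both parallel lines with radius 19.2 puts V and K at F ± 19.2·n: V = (18.55, 4.937), K = (-18.55, -4.937). Equal radii place U and D the same way about E: U = E + 19.2·n = (31.77, -44.73), D = E − 19.2·n = (-5.338, -54.61). Then |FU| = |U − F| = 54.87.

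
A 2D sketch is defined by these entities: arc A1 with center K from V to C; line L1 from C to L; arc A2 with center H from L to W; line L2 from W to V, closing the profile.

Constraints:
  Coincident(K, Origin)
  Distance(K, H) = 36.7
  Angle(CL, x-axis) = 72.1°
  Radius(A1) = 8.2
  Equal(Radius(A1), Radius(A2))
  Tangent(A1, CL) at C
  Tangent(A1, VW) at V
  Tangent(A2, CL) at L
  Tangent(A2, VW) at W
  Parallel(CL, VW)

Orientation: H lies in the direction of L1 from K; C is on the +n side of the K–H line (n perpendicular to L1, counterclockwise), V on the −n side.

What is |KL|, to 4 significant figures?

37.60

The slot axis is L1's direction at 72.1°, so u = (cos 72.1°, sin 72.1°) = (0.3074, 0.9516) and n = (−sin 72.1°, cos 72.1°) = (-0.9516, 0.3074). K is at the origin and H lies 36.7 along u from K, so H = 36.7·u = (11.28, 34.92). Tangency of A1 to both parallel lines with radius 8.2 puts C and V at K ± 8.2·n: C = (-7.803, 2.520), V = (7.803, -2.520). Equal radii place L and W the same way about H: L = H + 8.2·n = (3.477, 37.44), W = H − 8.2·n = (19.08, 32.40). Then |KL| = |L − K| = 37.60.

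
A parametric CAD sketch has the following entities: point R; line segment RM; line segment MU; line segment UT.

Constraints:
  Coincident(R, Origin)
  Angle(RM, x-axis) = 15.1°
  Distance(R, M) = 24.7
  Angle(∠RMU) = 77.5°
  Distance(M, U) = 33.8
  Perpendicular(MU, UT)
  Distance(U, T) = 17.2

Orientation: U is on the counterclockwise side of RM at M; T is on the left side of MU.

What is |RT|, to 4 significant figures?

29.28

∠RMU = 77.5°, so MU runs at 15.1° + (180° − 77.5°) = 117.6° from the x-axis; with |MU| = 33.8, U = M + 33.8·(cos 117.6°, sin 117.6°) = (8.188, 36.39). MU ⟂ UT; with |UT| = 17.2 on the left of MU, T = U + 17.2·(-0.8862, -0.4633) = (-7.055, 28.42). Then |RT| = |T − R| = 29.28.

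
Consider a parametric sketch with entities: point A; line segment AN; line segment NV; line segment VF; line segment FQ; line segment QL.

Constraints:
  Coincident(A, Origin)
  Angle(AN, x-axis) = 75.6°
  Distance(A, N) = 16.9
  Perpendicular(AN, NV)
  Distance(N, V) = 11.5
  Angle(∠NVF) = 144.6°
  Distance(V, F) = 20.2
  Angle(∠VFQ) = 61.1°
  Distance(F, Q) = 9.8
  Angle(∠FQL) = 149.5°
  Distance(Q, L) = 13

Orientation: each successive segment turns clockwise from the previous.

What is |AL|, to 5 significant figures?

6.5075

A is at the origin; AN runs at 75.6° with length 16.9, so N = (4.2029, 16.369). AN ⟂ NV, so NV runs at -14.400°; with |NV| = 11.5, V = (15.342, 13.509). ∠NVF = 144.6° gives VF at -49.800° from the x-axis; with |VF| = 20.2, F = (28.380, -1.9196). ∠VFQ = 61.1° gives FQ at -168.70° from the x-axis; with |FQ| = 9.8, Q = (18.770, -3.8398). ∠FQL = 149.5° gives QL at 160.80° from the x-axis; with |QL| = 13.0, L = (6.4929, 0.43544). Then |AL| = |L − A| = 6.5075.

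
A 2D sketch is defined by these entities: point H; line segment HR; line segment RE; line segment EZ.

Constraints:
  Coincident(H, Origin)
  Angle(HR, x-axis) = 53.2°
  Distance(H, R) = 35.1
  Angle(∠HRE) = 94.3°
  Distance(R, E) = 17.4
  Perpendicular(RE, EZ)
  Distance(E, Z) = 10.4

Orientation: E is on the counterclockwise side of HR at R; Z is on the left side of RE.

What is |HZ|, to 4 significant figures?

31.73

H is at the origin; HR runs at 53.2° with length 35.1, so R = 35.1·(cos 53.2°, sin 53.2°) = (21.03, 28.11). ∠HRE = 94.3°, so RE runs at 53.2° + (180° − 94.3°) = 138.9° from the x-axis; with |RE| = 17.4, E = R + 17.4·(cos 138.9°, sin 138.9°) = (7.914, 39.54). RE is perpendicular to EZ; with |EZ| = 10.4 on the left of RE, Z = E + 10.4·(-0.6574, -0.7536) = (1.077, 31.71). Then |HZ| = |Z − H| = 31.73.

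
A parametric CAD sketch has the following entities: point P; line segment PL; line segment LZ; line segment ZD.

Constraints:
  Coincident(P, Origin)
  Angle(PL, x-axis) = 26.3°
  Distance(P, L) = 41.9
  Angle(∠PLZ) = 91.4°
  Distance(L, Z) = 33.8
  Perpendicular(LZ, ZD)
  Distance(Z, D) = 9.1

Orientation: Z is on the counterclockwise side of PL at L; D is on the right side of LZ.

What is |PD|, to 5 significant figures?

61.745

P is at the origin; PL runs at 26.3° with length 41.9, so L = 41.9·(cos 26.3°, sin 26.3°) = (37.563, 18.565). ∠PLZ = 91.4°, so LZ runs at 26.3° + (180° − 91.4°) = 114.90° from the x-axis; with |LZ| = 33.8, Z = L + 33.8·(cos 114.90°, sin 114.90°) = (23.332, 49.223). LZ is perpendicular to ZD; with |ZD| = 9.1 on the right of LZ, D = Z + 9.1·(0.90704, 0.42104) = (31.586, 53.054). Then |PD| = |D − P| = 61.745.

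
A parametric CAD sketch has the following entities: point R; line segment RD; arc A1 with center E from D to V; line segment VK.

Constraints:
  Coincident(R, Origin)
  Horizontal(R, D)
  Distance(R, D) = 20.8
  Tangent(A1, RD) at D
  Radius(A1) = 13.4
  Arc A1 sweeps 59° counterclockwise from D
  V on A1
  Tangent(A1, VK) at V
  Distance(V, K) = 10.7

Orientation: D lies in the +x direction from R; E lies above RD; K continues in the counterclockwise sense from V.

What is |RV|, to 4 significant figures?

32.93

R is at the origin; R and D share the same y with |RD| = 20.8 and D on the +x side, so D = (20.80, 0.000). A1 meets RD tangentially, so ED is at right angles to RD, so E = D + (0, 13.4) = (20.80, 13.40). On A1, D sits at bearing -90° from E; a 59° counterclockwise sweep puts V at bearing -31°, so V = E + 13.4·(cos -31°, sin -31°) = (32.29, 6.498). Then |RV| = |V − R| = 32.93.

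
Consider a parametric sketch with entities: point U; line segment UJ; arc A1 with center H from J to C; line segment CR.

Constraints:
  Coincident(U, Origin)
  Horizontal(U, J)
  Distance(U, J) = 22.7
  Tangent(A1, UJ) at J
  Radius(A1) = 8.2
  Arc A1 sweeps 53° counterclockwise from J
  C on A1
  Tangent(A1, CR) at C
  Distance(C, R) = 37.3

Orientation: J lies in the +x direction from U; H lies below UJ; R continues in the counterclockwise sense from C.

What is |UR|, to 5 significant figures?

33.649

On A1, J sits at bearing 90° from H; a 53° counterclockwise sweep puts C at bearing 143°, so C = H + 8.2·(cos 143°, sin 143°) = (16.151, -3.2651). A1 meets CR tangentially, so HC is at right angles to CR, so CR runs along (−sin 143°, cos 143°); with |CR| = 37.3, R = (-6.2965, -33.054). Then |UR| = |R − U| = 33.649.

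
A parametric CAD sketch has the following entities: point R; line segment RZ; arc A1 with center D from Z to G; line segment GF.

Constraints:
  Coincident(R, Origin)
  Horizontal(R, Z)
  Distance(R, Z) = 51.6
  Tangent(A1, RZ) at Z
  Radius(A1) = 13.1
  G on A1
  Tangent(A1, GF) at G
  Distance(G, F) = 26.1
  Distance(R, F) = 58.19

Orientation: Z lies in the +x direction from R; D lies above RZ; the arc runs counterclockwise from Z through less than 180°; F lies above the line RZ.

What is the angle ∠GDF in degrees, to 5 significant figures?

63.347°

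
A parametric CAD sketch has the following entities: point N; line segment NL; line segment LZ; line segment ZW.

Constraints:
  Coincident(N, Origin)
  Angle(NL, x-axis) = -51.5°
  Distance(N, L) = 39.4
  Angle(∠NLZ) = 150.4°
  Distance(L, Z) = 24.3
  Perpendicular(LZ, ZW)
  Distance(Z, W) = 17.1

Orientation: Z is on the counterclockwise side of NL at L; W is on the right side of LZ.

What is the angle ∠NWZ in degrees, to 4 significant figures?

58.02°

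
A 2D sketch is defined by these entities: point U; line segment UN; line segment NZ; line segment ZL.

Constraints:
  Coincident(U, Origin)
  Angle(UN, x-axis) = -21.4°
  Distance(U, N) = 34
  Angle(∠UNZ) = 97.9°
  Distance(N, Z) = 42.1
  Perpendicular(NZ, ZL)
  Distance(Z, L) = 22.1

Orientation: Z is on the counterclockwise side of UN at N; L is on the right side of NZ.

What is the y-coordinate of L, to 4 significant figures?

13.49

U is at the origin; UN runs at -21.4° with length 34.0, so N = 34.0·(cos -21.4°, sin -21.4°) = (31.66, -12.41). ∠UNZ = 97.9°, so NZ runs at -21.4° + (180° − 97.9°) = 60.70° from the x-axis; with |NZ| = 42.1, Z = N + 42.1·(cos 60.70°, sin 60.70°) = (52.26, 24.31). NZ is perpendicular to ZL; with |ZL| = 22.1 on the right of NZ, L = Z + 22.1·(0.8721, -0.4894) = (71.53, 13.49). So L.y = 13.49.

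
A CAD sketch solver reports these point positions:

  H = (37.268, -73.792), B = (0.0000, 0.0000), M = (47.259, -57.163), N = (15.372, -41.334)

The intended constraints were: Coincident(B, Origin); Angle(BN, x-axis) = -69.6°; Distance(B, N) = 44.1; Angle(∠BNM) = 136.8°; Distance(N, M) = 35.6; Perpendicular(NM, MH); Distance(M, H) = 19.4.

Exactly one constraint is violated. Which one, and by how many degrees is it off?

Perpendicular(NM, MH) — off by 4.60°.

B = (0.00, 0.00) ✓; BN at -69.60° ✓; |BN| = 44.10 ✓; ∠BNM = 136.8° ✓; |NM| = 35.60 ✓; ∠(NM, MH) = 94.60° ✗; |MH| = 19.40 ✓.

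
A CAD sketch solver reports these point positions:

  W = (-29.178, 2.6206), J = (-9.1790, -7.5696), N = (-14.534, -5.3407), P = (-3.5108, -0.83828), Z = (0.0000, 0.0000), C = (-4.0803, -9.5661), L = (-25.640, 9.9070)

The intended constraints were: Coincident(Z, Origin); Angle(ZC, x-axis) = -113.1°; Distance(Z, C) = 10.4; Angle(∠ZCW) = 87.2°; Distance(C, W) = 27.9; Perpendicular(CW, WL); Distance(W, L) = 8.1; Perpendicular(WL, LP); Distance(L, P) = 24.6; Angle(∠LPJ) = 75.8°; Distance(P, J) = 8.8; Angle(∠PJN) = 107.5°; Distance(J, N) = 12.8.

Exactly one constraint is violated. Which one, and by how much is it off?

Distance(J, N) = 12.8 — off by 7.00.

Z = (0.00, 0.00) ✓; ZC at -113.1° ✓; |ZC| = 10.40 ✓; ∠ZCW = 87.20° ✓; |CW| = 27.90 ✓; ∠(CW, WL) = 90.00° ✓; |WL| = 8.100 ✓; ∠(WL, LP) = 90.00° ✓; |LP| = 24.60 ✓; ∠LPJ = 75.80° ✓; |PJ| = 8.800 ✓; ∠PJN = 107.5° ✓; |JN| = 5.800 ✗.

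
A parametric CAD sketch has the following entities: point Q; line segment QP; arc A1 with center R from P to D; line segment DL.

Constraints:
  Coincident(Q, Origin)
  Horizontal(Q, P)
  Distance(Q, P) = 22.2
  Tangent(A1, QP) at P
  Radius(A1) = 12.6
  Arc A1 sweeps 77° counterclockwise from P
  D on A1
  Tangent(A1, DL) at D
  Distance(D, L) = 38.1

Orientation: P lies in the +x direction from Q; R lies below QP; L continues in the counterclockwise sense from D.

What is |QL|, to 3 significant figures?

46.9

On A1, P sits at bearing 90° from R; a 77° counterclockwise sweep puts D at bearing 167°, so D = R + 12.6·(cos 167°, sin 167°) = (9.92, -9.77). Since A1 is tangent to DL there, RD ⟂ DL, so DL runs along (−sin 167°, cos 167°); with |DL| = 38.1, L = (1.35, -46.9). Then |QL| = |L − Q| = 46.9.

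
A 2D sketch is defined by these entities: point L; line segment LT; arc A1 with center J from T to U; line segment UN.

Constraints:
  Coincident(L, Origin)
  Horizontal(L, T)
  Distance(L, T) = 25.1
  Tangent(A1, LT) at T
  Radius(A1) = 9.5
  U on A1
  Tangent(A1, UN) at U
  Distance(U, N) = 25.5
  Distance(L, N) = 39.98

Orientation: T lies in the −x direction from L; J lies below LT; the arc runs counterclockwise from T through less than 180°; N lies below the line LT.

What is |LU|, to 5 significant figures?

36.097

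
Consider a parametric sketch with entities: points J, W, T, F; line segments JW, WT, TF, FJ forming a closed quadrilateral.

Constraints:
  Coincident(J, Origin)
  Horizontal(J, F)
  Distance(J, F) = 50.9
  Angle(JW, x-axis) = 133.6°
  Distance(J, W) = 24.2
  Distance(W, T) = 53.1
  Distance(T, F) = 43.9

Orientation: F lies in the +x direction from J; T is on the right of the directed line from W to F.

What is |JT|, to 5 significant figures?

29.237

J is at the origin; J and F share the same y with |JF| = 50.9 and F in +x, so F = (50.9, 0). JW runs at 133.6° with |JW| = 24.2, so W = (-16.689, 17.525). T is determined by |WT| = 53.1 and |TF| = 43.9 together: it lies at the intersection of circle(W, 53.1) and circle(F, 43.9). With |WF| = 69.824, the foot of the radical line on WF is 41.302 from W and the perpendicular offset is √(53.1² − 41.302²) = 33.373. Taking the right-of-WF solution: T = (14.915, -25.146).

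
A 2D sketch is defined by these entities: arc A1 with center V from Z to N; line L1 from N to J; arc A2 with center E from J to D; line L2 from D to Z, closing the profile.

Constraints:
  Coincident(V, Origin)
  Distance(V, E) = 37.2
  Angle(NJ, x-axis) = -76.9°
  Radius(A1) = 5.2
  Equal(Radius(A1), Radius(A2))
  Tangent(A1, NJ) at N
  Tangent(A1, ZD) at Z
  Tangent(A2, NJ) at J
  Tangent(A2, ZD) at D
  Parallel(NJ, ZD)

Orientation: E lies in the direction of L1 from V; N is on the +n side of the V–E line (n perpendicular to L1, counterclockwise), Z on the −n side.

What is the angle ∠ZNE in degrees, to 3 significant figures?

82.0°

The slot axis is L1's direction at -76.9°, so u = (cos -76.9°, sin -76.9°) = (0.227, -0.974) and n = (−sin -76.9°, cos -76.9°) = (0.974, 0.227). V is at the origin and E lies 37.2 along u from V, so E = 37.2·u = (8.43, -36.2). Tangency of A1 to both parallel lines with radius 5.2 puts N and Z at V ± 5.2·n: N = (5.06, 1.18), Z = (-5.06, -1.18). Then cos ∠ZNE = NZ·NE / (|NZ||NE|), giving 82.0°.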